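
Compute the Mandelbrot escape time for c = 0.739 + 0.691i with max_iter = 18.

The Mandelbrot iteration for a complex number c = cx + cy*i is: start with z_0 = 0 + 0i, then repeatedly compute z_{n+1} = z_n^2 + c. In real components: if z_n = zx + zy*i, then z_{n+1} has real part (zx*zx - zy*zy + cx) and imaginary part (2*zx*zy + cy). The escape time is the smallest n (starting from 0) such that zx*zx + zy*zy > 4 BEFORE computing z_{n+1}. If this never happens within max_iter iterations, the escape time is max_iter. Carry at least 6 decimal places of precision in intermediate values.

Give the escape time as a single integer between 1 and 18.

Answer: 3

Derivation:
z_0 = 0 + 0i, c = 0.7390 + 0.6910i
Iter 1: z = 0.7390 + 0.6910i, |z|^2 = 1.0236
Iter 2: z = 0.8076 + 1.7123i, |z|^2 = 3.5842
Iter 3: z = -1.5407 + 3.4568i, |z|^2 = 14.3234
Escaped at iteration 3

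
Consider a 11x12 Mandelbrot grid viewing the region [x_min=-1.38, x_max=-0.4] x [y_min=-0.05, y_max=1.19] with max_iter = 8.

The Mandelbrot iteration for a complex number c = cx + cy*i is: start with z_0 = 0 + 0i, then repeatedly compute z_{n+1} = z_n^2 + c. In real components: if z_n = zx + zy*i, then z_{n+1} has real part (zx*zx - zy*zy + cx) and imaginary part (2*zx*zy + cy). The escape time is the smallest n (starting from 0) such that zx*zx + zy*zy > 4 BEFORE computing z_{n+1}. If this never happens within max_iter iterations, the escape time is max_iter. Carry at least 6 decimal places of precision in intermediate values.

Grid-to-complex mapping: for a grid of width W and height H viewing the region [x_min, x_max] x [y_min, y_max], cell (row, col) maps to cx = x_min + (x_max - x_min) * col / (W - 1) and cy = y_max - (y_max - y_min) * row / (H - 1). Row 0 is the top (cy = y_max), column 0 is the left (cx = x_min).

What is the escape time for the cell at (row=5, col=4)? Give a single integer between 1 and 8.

z_0 = 0 + 0i, c = -0.9880 + 0.6264i
Iter 1: z = -0.9880 + 0.6264i, |z|^2 = 1.3685
Iter 2: z = -0.4042 + -0.6113i, |z|^2 = 0.5371
Iter 3: z = -1.1984 + 1.1205i, |z|^2 = 2.6917
Iter 4: z = -0.8076 + -2.0593i, |z|^2 = 4.8928
Escaped at iteration 4

Answer: 4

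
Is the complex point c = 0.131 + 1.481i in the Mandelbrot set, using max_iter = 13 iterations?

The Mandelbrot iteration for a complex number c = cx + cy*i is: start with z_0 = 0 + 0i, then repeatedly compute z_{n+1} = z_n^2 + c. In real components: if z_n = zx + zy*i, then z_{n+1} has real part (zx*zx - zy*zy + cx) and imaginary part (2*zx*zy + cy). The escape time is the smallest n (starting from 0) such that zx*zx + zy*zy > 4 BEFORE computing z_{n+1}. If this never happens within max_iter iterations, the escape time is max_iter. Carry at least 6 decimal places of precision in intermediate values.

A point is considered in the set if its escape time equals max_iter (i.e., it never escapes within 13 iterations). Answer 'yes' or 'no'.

z_0 = 0 + 0i, c = 0.1310 + 1.4810i
Iter 1: z = 0.1310 + 1.4810i, |z|^2 = 2.2105
Iter 2: z = -2.0452 + 1.8690i, |z|^2 = 7.6761
Escaped at iteration 2

Answer: no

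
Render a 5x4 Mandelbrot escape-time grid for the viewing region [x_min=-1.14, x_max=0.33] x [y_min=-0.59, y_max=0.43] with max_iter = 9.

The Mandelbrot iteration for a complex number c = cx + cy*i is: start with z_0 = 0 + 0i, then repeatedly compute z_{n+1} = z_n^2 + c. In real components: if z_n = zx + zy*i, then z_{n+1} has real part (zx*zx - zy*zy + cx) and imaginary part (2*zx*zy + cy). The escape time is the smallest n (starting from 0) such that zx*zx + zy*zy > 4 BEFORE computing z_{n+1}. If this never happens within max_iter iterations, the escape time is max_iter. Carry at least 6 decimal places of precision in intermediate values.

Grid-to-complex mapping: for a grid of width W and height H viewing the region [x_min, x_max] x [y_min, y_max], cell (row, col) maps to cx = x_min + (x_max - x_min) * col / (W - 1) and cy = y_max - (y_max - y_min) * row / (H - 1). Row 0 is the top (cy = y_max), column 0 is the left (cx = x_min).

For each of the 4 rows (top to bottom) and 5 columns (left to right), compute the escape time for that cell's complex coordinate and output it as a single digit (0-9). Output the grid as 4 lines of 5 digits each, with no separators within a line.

(row=0, col=0): c = -1.1400 + 0.4300i → escape time 6
(row=0, col=1): c = -0.7725 + 0.4300i → escape time 7
(row=0, col=2): c = -0.4050 + 0.4300i → escape time 9
(row=0, col=3): c = -0.0375 + 0.4300i → escape time 9
(row=0, col=4): c = 0.3300 + 0.4300i → escape time 9
(row=1, col=0): c = -1.1400 + 0.0900i → escape time 9
(row=1, col=1): c = -0.7725 + 0.0900i → escape time 9
(row=1, col=2): c = -0.4050 + 0.0900i → escape time 9
(row=1, col=3): c = -0.0375 + 0.0900i → escape time 9
(row=1, col=4): c = 0.3300 + 0.0900i → escape time 9
(row=2, col=0): c = -1.1400 + -0.2500i → escape time 9
(row=2, col=1): c = -0.7725 + -0.2500i → escape time 9
(row=2, col=2): c = -0.4050 + -0.2500i → escape time 9
(row=2, col=3): c = -0.0375 + -0.2500i → escape time 9
(row=2, col=4): c = 0.3300 + -0.2500i → escape time 9
(row=3, col=0): c = -1.1400 + -0.5900i → escape time 4
(row=3, col=1): c = -0.7725 + -0.5900i → escape time 5
(row=3, col=2): c = -0.4050 + -0.5900i → escape time 9
(row=3, col=3): c = -0.0375 + -0.5900i → escape time 9
(row=3, col=4): c = 0.3300 + -0.5900i → escape time 9

Answer: 67999
99999
99999
45999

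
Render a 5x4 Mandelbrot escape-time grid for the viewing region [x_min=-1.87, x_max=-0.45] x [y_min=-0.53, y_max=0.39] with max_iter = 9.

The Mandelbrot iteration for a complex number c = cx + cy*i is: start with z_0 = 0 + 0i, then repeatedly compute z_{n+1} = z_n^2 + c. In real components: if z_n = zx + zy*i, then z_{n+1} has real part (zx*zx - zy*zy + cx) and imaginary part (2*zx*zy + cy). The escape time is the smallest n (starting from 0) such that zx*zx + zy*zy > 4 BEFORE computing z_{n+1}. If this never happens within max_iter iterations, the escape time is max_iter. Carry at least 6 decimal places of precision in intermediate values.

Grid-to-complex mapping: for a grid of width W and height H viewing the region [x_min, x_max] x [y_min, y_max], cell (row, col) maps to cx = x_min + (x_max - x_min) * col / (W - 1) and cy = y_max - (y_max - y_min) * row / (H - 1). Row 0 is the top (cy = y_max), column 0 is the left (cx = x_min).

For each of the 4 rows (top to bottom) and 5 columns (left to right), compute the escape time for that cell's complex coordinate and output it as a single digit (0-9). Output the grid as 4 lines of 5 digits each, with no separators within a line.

Answer: 34779
57999
45999
33569

Derivation:
(row=0, col=0): c = -1.8700 + 0.3900i → escape time 3
(row=0, col=1): c = -1.5150 + 0.3900i → escape time 4
(row=0, col=2): c = -1.1600 + 0.3900i → escape time 7
(row=0, col=3): c = -0.8050 + 0.3900i → escape time 7
(row=0, col=4): c = -0.4500 + 0.3900i → escape time 9
(row=1, col=0): c = -1.8700 + 0.0833i → escape time 5
(row=1, col=1): c = -1.5150 + 0.0833i → escape time 7
(row=1, col=2): c = -1.1600 + 0.0833i → escape time 9
(row=1, col=3): c = -0.8050 + 0.0833i → escape time 9
(row=1, col=4): c = -0.4500 + 0.0833i → escape time 9
(row=2, col=0): c = -1.8700 + -0.2233i → escape time 4
(row=2, col=1): c = -1.5150 + -0.2233i → escape time 5
(row=2, col=2): c = -1.1600 + -0.2233i → escape time 9
(row=2, col=3): c = -0.8050 + -0.2233i → escape time 9
(row=2, col=4): c = -0.4500 + -0.2233i → escape time 9
(row=3, col=0): c = -1.8700 + -0.5300i → escape time 3
(row=3, col=1): c = -1.5150 + -0.5300i → escape time 3
(row=3, col=2): c = -1.1600 + -0.5300i → escape time 5
(row=3, col=3): c = -0.8050 + -0.5300i → escape time 6
(row=3, col=4): c = -0.4500 + -0.5300i → escape time 9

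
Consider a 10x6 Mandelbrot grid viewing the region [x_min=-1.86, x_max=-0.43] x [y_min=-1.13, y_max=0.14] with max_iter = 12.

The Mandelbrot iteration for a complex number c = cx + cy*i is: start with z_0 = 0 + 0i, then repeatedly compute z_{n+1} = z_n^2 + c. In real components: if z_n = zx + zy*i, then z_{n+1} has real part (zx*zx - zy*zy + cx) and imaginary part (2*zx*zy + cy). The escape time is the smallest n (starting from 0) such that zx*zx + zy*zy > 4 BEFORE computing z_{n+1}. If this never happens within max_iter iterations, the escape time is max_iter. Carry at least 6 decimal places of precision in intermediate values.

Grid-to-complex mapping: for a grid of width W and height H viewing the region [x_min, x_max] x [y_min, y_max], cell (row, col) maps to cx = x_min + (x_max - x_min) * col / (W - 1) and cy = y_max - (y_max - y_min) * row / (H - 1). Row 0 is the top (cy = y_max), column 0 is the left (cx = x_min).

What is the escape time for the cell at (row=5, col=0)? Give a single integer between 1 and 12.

z_0 = 0 + 0i, c = -1.8600 + -1.1300i
Iter 1: z = -1.8600 + -1.1300i, |z|^2 = 4.7365
Escaped at iteration 1

Answer: 1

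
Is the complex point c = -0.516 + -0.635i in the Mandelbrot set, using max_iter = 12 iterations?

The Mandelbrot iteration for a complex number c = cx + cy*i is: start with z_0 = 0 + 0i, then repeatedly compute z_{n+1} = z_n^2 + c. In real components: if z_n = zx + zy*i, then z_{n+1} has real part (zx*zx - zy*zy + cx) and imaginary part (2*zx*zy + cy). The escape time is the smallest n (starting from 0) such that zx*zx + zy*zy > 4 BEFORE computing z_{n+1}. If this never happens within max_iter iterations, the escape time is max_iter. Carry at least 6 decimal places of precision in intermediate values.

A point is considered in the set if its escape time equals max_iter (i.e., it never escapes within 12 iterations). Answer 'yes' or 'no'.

Answer: yes

Derivation:
z_0 = 0 + 0i, c = -0.5160 + -0.6350i
Iter 1: z = -0.5160 + -0.6350i, |z|^2 = 0.6695
Iter 2: z = -0.6530 + 0.0203i, |z|^2 = 0.4268
Iter 3: z = -0.0900 + -0.6615i, |z|^2 = 0.4457
Iter 4: z = -0.9455 + -0.5159i, |z|^2 = 1.1601
Iter 5: z = 0.1119 + 0.3405i, |z|^2 = 0.1285
Iter 6: z = -0.6194 + -0.5588i, |z|^2 = 0.6959
Iter 7: z = -0.4445 + 0.0573i, |z|^2 = 0.2009
Iter 8: z = -0.3217 + -0.6859i, |z|^2 = 0.5739
Iter 9: z = -0.8830 + -0.1937i, |z|^2 = 0.8173
Iter 10: z = 0.2262 + -0.2928i, |z|^2 = 0.1369
Iter 11: z = -0.5506 + -0.7675i, |z|^2 = 0.8922
Did not escape in 12 iterations → in set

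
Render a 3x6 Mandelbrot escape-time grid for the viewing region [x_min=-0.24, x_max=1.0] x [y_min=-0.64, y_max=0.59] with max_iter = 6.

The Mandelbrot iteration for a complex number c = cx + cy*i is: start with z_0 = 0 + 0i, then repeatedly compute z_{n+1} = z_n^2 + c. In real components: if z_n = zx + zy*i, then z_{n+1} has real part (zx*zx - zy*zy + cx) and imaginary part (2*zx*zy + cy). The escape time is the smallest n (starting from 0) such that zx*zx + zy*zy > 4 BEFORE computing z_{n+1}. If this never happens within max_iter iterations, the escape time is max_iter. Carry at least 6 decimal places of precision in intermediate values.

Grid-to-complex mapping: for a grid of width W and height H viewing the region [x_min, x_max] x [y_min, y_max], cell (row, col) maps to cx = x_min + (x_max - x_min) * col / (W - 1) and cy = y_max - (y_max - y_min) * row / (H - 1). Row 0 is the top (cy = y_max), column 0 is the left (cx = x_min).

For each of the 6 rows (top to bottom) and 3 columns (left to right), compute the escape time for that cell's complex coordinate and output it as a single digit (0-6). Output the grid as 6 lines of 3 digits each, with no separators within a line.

Answer: 662
662
662
662
662
662

Derivation:
(row=0, col=0): c = -0.2400 + 0.5900i → escape time 6
(row=0, col=1): c = 0.3800 + 0.5900i → escape time 6
(row=0, col=2): c = 1.0000 + 0.5900i → escape time 2
(row=1, col=0): c = -0.2400 + 0.3440i → escape time 6
(row=1, col=1): c = 0.3800 + 0.3440i → escape time 6
(row=1, col=2): c = 1.0000 + 0.3440i → escape time 2
(row=2, col=0): c = -0.2400 + 0.0980i → escape time 6
(row=2, col=1): c = 0.3800 + 0.0980i → escape time 6
(row=2, col=2): c = 1.0000 + 0.0980i → escape time 2
(row=3, col=0): c = -0.2400 + -0.1480i → escape time 6
(row=3, col=1): c = 0.3800 + -0.1480i → escape time 6
(row=3, col=2): c = 1.0000 + -0.1480i → escape time 2
(row=4, col=0): c = -0.2400 + -0.3940i → escape time 6
(row=4, col=1): c = 0.3800 + -0.3940i → escape time 6
(row=4, col=2): c = 1.0000 + -0.3940i → escape time 2
(row=5, col=0): c = -0.2400 + -0.6400i → escape time 6
(row=5, col=1): c = 0.3800 + -0.6400i → escape time 6
(row=5, col=2): c = 1.0000 + -0.6400i → escape time 2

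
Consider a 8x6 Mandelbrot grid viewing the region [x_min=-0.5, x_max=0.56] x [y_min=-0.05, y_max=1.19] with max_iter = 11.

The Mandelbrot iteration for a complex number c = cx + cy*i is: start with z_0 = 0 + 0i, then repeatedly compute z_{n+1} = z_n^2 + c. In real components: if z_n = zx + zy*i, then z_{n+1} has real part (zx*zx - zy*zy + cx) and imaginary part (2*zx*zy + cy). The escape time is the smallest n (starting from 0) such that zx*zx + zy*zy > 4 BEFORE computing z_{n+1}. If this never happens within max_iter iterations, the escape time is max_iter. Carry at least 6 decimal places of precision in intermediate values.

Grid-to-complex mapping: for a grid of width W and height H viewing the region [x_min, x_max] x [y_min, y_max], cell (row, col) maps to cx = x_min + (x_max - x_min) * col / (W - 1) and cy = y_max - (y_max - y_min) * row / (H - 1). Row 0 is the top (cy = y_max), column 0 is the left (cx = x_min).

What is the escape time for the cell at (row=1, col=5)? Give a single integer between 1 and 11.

z_0 = 0 + 0i, c = 0.2571 + 0.9420i
Iter 1: z = 0.2571 + 0.9420i, |z|^2 = 0.9535
Iter 2: z = -0.5641 + 1.4265i, |z|^2 = 2.3530
Iter 3: z = -1.4594 + -0.6673i, |z|^2 = 2.5753
Iter 4: z = 1.9418 + 2.8898i, |z|^2 = 12.1215
Escaped at iteration 4

Answer: 4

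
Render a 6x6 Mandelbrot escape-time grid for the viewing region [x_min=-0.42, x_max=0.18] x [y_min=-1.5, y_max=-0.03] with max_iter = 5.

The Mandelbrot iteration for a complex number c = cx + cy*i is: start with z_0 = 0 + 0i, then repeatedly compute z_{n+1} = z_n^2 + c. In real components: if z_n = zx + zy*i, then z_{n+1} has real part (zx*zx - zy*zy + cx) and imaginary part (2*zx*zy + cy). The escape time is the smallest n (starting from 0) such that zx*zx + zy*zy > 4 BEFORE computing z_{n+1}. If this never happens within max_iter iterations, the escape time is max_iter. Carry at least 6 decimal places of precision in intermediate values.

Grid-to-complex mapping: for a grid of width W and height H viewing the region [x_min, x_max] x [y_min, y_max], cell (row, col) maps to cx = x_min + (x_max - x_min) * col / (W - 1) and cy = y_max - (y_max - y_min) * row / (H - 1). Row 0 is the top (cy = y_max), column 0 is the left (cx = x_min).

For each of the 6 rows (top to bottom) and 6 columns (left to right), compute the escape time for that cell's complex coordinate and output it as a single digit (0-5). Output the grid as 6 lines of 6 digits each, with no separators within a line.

(row=0, col=0): c = -0.4200 + -0.0300i → escape time 5
(row=0, col=1): c = -0.3000 + -0.0300i → escape time 5
(row=0, col=2): c = -0.1800 + -0.0300i → escape time 5
(row=0, col=3): c = -0.0600 + -0.0300i → escape time 5
(row=0, col=4): c = 0.0600 + -0.0300i → escape time 5
(row=0, col=5): c = 0.1800 + -0.0300i → escape time 5
(row=1, col=0): c = -0.4200 + -0.3240i → escape time 5
(row=1, col=1): c = -0.3000 + -0.3240i → escape time 5
(row=1, col=2): c = -0.1800 + -0.3240i → escape time 5
(row=1, col=3): c = -0.0600 + -0.3240i → escape time 5
(row=1, col=4): c = 0.0600 + -0.3240i → escape time 5
(row=1, col=5): c = 0.1800 + -0.3240i → escape time 5
(row=2, col=0): c = -0.4200 + -0.6180i → escape time 5
(row=2, col=1): c = -0.3000 + -0.6180i → escape time 5
(row=2, col=2): c = -0.1800 + -0.6180i → escape time 5
(row=2, col=3): c = -0.0600 + -0.6180i → escape time 5
(row=2, col=4): c = 0.0600 + -0.6180i → escape time 5
(row=2, col=5): c = 0.1800 + -0.6180i → escape time 5
(row=3, col=0): c = -0.4200 + -0.9120i → escape time 5
(row=3, col=1): c = -0.3000 + -0.9120i → escape time 5
(row=3, col=2): c = -0.1800 + -0.9120i → escape time 5
(row=3, col=3): c = -0.0600 + -0.9120i → escape time 5
(row=3, col=4): c = 0.0600 + -0.9120i → escape time 5
(row=3, col=5): c = 0.1800 + -0.9120i → escape time 4
(row=4, col=0): c = -0.4200 + -1.2060i → escape time 3
(row=4, col=1): c = -0.3000 + -1.2060i → escape time 3
(row=4, col=2): c = -0.1800 + -1.2060i → escape time 3
(row=4, col=3): c = -0.0600 + -1.2060i → escape time 3
(row=4, col=4): c = 0.0600 + -1.2060i → escape time 3
(row=4, col=5): c = 0.1800 + -1.2060i → escape time 2
(row=5, col=0): c = -0.4200 + -1.5000i → escape time 2
(row=5, col=1): c = -0.3000 + -1.5000i → escape time 2
(row=5, col=2): c = -0.1800 + -1.5000i → escape time 2
(row=5, col=3): c = -0.0600 + -1.5000i → escape time 2
(row=5, col=4): c = 0.0600 + -1.5000i → escape time 2
(row=5, col=5): c = 0.1800 + -1.5000i → escape time 2

Answer: 555555
555555
555555
555554
333332
222222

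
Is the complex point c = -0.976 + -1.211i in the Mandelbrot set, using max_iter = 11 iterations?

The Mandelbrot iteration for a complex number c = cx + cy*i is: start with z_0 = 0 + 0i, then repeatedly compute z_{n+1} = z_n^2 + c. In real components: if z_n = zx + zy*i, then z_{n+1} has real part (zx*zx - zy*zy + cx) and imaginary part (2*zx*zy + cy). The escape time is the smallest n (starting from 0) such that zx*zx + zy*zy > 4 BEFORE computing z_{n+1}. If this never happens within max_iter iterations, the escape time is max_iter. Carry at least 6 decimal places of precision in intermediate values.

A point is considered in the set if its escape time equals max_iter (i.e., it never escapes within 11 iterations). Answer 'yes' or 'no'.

z_0 = 0 + 0i, c = -0.9760 + -1.2110i
Iter 1: z = -0.9760 + -1.2110i, |z|^2 = 2.4191
Iter 2: z = -1.4899 + 1.1529i, |z|^2 = 3.5490
Iter 3: z = -0.0852 + -4.6464i, |z|^2 = 21.5966
Escaped at iteration 3

Answer: no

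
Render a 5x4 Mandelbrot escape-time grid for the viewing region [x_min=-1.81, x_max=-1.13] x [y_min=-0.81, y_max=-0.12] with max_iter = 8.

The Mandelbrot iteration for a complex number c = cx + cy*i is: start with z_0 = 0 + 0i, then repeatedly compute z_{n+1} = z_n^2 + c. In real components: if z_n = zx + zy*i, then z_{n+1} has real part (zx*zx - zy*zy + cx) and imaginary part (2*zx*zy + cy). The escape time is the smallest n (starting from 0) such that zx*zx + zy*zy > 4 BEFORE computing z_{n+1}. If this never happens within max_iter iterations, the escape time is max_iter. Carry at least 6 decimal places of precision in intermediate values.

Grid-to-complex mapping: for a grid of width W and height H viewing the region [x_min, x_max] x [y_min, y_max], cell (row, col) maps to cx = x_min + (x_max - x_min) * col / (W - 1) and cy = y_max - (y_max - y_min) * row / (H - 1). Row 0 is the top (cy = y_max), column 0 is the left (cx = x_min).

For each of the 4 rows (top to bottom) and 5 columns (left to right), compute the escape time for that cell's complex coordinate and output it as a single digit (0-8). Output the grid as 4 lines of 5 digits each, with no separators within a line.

(row=0, col=0): c = -1.8100 + -0.1200i → escape time 4
(row=0, col=1): c = -1.6400 + -0.1200i → escape time 6
(row=0, col=2): c = -1.4700 + -0.1200i → escape time 7
(row=0, col=3): c = -1.3000 + -0.1200i → escape time 8
(row=0, col=4): c = -1.1300 + -0.1200i → escape time 8
(row=1, col=0): c = -1.8100 + -0.3500i → escape time 3
(row=1, col=1): c = -1.6400 + -0.3500i → escape time 4
(row=1, col=2): c = -1.4700 + -0.3500i → escape time 5
(row=1, col=3): c = -1.3000 + -0.3500i → escape time 7
(row=1, col=4): c = -1.1300 + -0.3500i → escape time 8
(row=2, col=0): c = -1.8100 + -0.5800i → escape time 3
(row=2, col=1): c = -1.6400 + -0.5800i → escape time 3
(row=2, col=2): c = -1.4700 + -0.5800i → escape time 3
(row=2, col=3): c = -1.3000 + -0.5800i → escape time 3
(row=2, col=4): c = -1.1300 + -0.5800i → escape time 4
(row=3, col=0): c = -1.8100 + -0.8100i → escape time 2
(row=3, col=1): c = -1.6400 + -0.8100i → escape time 3
(row=3, col=2): c = -1.4700 + -0.8100i → escape time 3
(row=3, col=3): c = -1.3000 + -0.8100i → escape time 3
(row=3, col=4): c = -1.1300 + -0.8100i → escape time 3

Answer: 46788
34578
33334
23333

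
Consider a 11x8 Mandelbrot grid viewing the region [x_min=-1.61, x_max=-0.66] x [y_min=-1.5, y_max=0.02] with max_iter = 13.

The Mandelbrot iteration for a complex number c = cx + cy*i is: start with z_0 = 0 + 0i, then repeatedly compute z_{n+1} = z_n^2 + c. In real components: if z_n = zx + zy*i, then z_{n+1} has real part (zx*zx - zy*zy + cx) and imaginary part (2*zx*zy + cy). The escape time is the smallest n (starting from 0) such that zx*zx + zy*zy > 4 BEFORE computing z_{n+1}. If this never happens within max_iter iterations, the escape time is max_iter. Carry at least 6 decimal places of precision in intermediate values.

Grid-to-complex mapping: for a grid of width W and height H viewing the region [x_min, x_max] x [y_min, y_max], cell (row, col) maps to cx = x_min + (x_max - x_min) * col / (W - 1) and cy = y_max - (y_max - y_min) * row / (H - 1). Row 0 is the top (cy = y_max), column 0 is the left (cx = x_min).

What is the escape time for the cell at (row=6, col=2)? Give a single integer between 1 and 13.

Answer: 2

Derivation:
z_0 = 0 + 0i, c = -1.4200 + -1.2829i
Iter 1: z = -1.4200 + -1.2829i, |z|^2 = 3.6621
Iter 2: z = -1.0493 + 2.3605i, |z|^2 = 6.6728
Escaped at iteration 2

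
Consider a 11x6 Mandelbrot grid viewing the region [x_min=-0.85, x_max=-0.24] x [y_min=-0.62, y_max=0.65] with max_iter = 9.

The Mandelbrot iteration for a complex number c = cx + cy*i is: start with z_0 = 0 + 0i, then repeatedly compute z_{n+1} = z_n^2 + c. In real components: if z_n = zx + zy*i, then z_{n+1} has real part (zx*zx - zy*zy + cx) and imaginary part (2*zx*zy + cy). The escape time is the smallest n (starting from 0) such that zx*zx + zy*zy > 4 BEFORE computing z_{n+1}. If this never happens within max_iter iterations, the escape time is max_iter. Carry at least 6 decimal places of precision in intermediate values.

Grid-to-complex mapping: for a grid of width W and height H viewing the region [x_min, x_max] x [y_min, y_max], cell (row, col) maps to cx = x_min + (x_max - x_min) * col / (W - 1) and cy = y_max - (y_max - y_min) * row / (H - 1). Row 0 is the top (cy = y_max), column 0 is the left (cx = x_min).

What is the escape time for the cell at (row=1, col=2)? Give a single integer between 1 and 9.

Answer: 9

Derivation:
z_0 = 0 + 0i, c = -0.7280 + 0.3960i
Iter 1: z = -0.7280 + 0.3960i, |z|^2 = 0.6868
Iter 2: z = -0.3548 + -0.1806i, |z|^2 = 0.1585
Iter 3: z = -0.6347 + 0.5241i, |z|^2 = 0.6776
Iter 4: z = -0.5999 + -0.2694i, |z|^2 = 0.4324
Iter 5: z = -0.4407 + 0.7192i, |z|^2 = 0.7114
Iter 6: z = -1.0510 + -0.2379i, |z|^2 = 1.1612
Iter 7: z = 0.3200 + 0.8960i, |z|^2 = 0.9052
Iter 8: z = -1.4284 + 0.9694i, |z|^2 = 2.9800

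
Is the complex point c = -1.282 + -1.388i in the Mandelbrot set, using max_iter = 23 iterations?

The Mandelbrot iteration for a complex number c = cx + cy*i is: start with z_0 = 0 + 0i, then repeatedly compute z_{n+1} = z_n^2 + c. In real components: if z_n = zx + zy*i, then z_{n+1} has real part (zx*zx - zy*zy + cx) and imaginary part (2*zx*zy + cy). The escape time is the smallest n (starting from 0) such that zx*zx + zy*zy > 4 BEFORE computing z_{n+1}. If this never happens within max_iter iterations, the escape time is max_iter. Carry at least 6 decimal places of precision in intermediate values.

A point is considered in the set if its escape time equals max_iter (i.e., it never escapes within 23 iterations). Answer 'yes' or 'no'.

z_0 = 0 + 0i, c = -1.2820 + -1.3880i
Iter 1: z = -1.2820 + -1.3880i, |z|^2 = 3.5701
Iter 2: z = -1.5650 + 2.1708i, |z|^2 = 7.1618
Escaped at iteration 2

Answer: no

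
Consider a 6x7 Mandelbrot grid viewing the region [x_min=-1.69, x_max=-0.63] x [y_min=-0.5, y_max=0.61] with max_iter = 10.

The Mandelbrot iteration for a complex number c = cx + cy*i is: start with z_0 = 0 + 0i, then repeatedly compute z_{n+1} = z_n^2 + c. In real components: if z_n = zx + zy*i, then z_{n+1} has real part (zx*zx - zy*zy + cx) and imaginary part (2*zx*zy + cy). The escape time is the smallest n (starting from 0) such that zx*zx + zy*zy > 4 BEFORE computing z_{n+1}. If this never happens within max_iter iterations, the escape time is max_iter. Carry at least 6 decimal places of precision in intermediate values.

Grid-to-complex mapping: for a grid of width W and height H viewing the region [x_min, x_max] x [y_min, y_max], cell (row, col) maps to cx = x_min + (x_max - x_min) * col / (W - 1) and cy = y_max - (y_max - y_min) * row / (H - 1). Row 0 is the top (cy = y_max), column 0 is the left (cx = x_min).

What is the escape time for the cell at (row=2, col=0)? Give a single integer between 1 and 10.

z_0 = 0 + 0i, c = -1.6900 + 0.2400i
Iter 1: z = -1.6900 + 0.2400i, |z|^2 = 2.9137
Iter 2: z = 1.1085 + -0.5712i, |z|^2 = 1.5550
Iter 3: z = -0.7875 + -1.0264i, |z|^2 = 1.6735
Iter 4: z = -2.1232 + 1.8565i, |z|^2 = 7.9547
Escaped at iteration 4

Answer: 4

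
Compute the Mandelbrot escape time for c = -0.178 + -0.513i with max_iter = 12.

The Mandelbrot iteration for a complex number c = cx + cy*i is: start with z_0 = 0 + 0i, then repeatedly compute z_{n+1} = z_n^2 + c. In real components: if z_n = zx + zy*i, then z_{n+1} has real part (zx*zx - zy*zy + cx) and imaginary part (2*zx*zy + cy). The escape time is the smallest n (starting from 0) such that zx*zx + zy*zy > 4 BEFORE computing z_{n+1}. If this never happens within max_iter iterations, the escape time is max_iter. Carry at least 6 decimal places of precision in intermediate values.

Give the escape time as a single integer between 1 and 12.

z_0 = 0 + 0i, c = -0.1780 + -0.5130i
Iter 1: z = -0.1780 + -0.5130i, |z|^2 = 0.2949
Iter 2: z = -0.4095 + -0.3304i, |z|^2 = 0.2768
Iter 3: z = -0.1195 + -0.2424i, |z|^2 = 0.0730
Iter 4: z = -0.2225 + -0.4551i, |z|^2 = 0.2566
Iter 5: z = -0.3356 + -0.3105i, |z|^2 = 0.2090
Iter 6: z = -0.1618 + -0.3046i, |z|^2 = 0.1190
Iter 7: z = -0.2446 + -0.4144i, |z|^2 = 0.2316
Iter 8: z = -0.2899 + -0.3102i, |z|^2 = 0.1803
Iter 9: z = -0.1902 + -0.3331i, |z|^2 = 0.1471
Iter 10: z = -0.2528 + -0.3863i, |z|^2 = 0.2131
Iter 11: z = -0.2633 + -0.3177i, |z|^2 = 0.1703

Answer: 12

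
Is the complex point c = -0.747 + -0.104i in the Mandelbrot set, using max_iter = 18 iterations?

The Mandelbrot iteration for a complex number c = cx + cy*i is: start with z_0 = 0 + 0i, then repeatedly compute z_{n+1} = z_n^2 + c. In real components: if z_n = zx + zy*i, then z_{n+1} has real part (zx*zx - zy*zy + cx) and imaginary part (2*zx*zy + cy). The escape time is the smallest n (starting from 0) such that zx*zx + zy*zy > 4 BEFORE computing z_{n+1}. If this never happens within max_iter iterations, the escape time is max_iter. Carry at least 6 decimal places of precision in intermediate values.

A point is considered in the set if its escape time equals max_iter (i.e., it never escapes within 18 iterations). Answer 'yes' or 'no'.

z_0 = 0 + 0i, c = -0.7470 + -0.1040i
Iter 1: z = -0.7470 + -0.1040i, |z|^2 = 0.5688
Iter 2: z = -0.1998 + 0.0514i, |z|^2 = 0.0426
Iter 3: z = -0.7097 + -0.1245i, |z|^2 = 0.5192
Iter 4: z = -0.2588 + 0.0728i, |z|^2 = 0.0723
Iter 5: z = -0.6853 + -0.1417i, |z|^2 = 0.4897
Iter 6: z = -0.2974 + 0.0902i, |z|^2 = 0.0966
Iter 7: z = -0.6667 + -0.1576i, |z|^2 = 0.4693
Iter 8: z = -0.3274 + 0.1062i, |z|^2 = 0.1185
Iter 9: z = -0.6511 + -0.1735i, |z|^2 = 0.4540
Iter 10: z = -0.3532 + 0.1220i, |z|^2 = 0.1396
Iter 11: z = -0.6371 + -0.1902i, |z|^2 = 0.4421
Iter 12: z = -0.3772 + 0.1383i, |z|^2 = 0.1614
Iter 13: z = -0.6238 + -0.2083i, |z|^2 = 0.4326
Iter 14: z = -0.4012 + 0.1559i, |z|^2 = 0.1853
Iter 15: z = -0.6103 + -0.2291i, |z|^2 = 0.4250
Iter 16: z = -0.4270 + 0.1757i, |z|^2 = 0.2132
Iter 17: z = -0.5955 + -0.2541i, |z|^2 = 0.4192
Did not escape in 18 iterations → in set

Answer: yes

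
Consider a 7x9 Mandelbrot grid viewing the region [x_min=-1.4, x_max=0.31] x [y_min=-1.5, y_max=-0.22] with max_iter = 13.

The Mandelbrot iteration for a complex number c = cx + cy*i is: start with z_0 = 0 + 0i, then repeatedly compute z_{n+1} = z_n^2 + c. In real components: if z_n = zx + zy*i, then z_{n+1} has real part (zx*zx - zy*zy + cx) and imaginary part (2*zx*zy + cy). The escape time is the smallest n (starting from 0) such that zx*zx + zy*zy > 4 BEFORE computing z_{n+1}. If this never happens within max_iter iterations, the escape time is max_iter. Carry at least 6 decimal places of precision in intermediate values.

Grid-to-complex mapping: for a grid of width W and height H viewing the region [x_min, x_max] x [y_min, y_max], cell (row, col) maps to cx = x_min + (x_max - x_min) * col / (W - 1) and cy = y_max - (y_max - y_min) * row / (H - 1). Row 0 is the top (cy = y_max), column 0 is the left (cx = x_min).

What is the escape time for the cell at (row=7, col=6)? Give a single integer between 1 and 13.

Answer: 2

Derivation:
z_0 = 0 + 0i, c = 0.3100 + -1.3400i
Iter 1: z = 0.3100 + -1.3400i, |z|^2 = 1.8917
Iter 2: z = -1.3895 + -2.1708i, |z|^2 = 6.6431
Escaped at iteration 2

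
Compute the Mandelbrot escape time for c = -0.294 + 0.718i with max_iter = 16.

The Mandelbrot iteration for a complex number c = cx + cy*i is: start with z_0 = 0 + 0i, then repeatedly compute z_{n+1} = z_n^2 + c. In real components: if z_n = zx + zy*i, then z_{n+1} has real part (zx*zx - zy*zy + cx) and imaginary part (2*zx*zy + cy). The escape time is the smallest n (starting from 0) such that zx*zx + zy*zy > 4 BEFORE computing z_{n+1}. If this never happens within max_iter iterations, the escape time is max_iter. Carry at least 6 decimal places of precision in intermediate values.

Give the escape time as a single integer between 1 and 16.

Answer: 10

Derivation:
z_0 = 0 + 0i, c = -0.2940 + 0.7180i
Iter 1: z = -0.2940 + 0.7180i, |z|^2 = 0.6020
Iter 2: z = -0.7231 + 0.2958i, |z|^2 = 0.6104
Iter 3: z = 0.1413 + 0.2902i, |z|^2 = 0.1042
Iter 4: z = -0.3582 + 0.8000i, |z|^2 = 0.7684
Iter 5: z = -0.8057 + 0.1448i, |z|^2 = 0.6702
Iter 6: z = 0.3342 + 0.4847i, |z|^2 = 0.3466
Iter 7: z = -0.4172 + 1.0420i, |z|^2 = 1.2598
Iter 8: z = -1.2057 + -0.1514i, |z|^2 = 1.4766
Iter 9: z = 1.1367 + 1.0831i, |z|^2 = 2.4653
Iter 10: z = -0.1749 + 3.1804i, |z|^2 = 10.1458
Escaped at iteration 10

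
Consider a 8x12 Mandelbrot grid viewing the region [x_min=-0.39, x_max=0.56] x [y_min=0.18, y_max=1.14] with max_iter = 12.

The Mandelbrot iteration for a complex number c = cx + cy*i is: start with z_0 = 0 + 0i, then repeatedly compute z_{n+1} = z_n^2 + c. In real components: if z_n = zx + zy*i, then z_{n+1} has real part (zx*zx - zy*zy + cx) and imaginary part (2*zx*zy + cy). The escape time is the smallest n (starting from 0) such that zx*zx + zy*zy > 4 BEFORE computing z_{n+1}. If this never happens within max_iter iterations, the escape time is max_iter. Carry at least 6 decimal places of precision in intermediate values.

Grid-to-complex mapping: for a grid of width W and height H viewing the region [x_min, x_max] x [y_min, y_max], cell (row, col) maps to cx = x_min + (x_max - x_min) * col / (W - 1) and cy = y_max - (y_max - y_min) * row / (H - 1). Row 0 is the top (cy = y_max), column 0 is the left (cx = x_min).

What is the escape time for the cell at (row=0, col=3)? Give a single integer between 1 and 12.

Answer: 4

Derivation:
z_0 = 0 + 0i, c = 0.0171 + 1.1400i
Iter 1: z = 0.0171 + 1.1400i, |z|^2 = 1.2999
Iter 2: z = -1.2822 + 1.1791i, |z|^2 = 3.0342
Iter 3: z = 0.2708 + -1.8836i, |z|^2 = 3.6212
Iter 4: z = -3.4573 + 0.1197i, |z|^2 = 11.9673
Escaped at iteration 4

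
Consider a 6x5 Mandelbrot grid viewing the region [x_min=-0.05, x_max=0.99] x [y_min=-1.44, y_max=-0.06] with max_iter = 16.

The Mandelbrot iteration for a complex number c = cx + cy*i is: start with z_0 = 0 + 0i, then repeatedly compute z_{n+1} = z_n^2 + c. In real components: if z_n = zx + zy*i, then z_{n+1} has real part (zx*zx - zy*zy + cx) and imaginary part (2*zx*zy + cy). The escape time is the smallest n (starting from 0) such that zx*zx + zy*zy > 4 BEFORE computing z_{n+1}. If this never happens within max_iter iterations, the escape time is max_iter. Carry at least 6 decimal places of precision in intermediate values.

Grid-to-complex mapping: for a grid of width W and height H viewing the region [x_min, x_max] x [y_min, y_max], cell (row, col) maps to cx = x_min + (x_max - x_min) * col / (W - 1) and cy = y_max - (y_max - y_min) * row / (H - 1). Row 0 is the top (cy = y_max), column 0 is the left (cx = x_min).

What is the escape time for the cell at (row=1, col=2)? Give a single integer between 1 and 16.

z_0 = 0 + 0i, c = 0.3660 + -0.4050i
Iter 1: z = 0.3660 + -0.4050i, |z|^2 = 0.2980
Iter 2: z = 0.3359 + -0.7015i, |z|^2 = 0.6049
Iter 3: z = -0.0132 + -0.8763i, |z|^2 = 0.7680
Iter 4: z = -0.4017 + -0.3819i, |z|^2 = 0.3072
Iter 5: z = 0.3815 + -0.0982i, |z|^2 = 0.1552
Iter 6: z = 0.5019 + -0.4799i, |z|^2 = 0.4823
Iter 7: z = 0.3876 + -0.8868i, |z|^2 = 0.9366
Iter 8: z = -0.2702 + -1.0924i, |z|^2 = 1.2664
Iter 9: z = -0.7544 + 0.1853i, |z|^2 = 0.6034
Iter 10: z = 0.9008 + -0.6845i, |z|^2 = 1.2800
Iter 11: z = 0.7089 + -1.6382i, |z|^2 = 3.1862
Iter 12: z = -1.8153 + -2.7275i, |z|^2 = 10.7344
Escaped at iteration 12

Answer: 12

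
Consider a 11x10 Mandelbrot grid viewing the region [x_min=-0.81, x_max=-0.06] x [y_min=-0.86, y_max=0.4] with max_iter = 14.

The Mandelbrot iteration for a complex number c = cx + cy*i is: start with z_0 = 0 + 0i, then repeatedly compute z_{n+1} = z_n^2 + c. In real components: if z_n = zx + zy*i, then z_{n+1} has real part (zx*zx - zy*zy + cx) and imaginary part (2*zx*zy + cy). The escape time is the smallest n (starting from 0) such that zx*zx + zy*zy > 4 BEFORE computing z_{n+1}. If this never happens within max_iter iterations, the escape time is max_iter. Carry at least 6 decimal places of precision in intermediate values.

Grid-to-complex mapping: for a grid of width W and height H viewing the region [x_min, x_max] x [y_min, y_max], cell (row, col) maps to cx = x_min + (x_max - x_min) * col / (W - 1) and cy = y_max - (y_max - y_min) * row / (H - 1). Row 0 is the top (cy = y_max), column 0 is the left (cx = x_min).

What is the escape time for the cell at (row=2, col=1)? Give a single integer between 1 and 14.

Answer: 14

Derivation:
z_0 = 0 + 0i, c = -0.7350 + 0.1200i
Iter 1: z = -0.7350 + 0.1200i, |z|^2 = 0.5546
Iter 2: z = -0.2092 + -0.0564i, |z|^2 = 0.0469
Iter 3: z = -0.6944 + 0.1436i, |z|^2 = 0.5028
Iter 4: z = -0.2734 + -0.0794i, |z|^2 = 0.0811
Iter 5: z = -0.6666 + 0.1634i, |z|^2 = 0.4710
Iter 6: z = -0.3174 + -0.0979i, |z|^2 = 0.1103
Iter 7: z = -0.6438 + 0.1821i, |z|^2 = 0.4477
Iter 8: z = -0.3536 + -0.1145i, |z|^2 = 0.1382
Iter 9: z = -0.6231 + 0.2010i, |z|^2 = 0.4286
Iter 10: z = -0.3872 + -0.1305i, |z|^2 = 0.1670
Iter 11: z = -0.6021 + 0.2210i, |z|^2 = 0.4114
Iter 12: z = -0.4213 + -0.1462i, |z|^2 = 0.1989
Iter 13: z = -0.5788 + 0.2432i, |z|^2 = 0.3942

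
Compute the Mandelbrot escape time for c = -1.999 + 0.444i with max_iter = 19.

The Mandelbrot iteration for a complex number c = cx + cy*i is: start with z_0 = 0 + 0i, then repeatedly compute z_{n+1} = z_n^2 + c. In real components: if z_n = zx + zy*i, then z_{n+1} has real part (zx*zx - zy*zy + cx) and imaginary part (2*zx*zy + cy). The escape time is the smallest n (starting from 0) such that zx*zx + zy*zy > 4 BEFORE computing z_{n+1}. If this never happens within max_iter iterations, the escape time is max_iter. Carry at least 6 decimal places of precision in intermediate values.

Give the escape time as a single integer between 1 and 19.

z_0 = 0 + 0i, c = -1.9990 + 0.4440i
Iter 1: z = -1.9990 + 0.4440i, |z|^2 = 4.1931
Escaped at iteration 1

Answer: 1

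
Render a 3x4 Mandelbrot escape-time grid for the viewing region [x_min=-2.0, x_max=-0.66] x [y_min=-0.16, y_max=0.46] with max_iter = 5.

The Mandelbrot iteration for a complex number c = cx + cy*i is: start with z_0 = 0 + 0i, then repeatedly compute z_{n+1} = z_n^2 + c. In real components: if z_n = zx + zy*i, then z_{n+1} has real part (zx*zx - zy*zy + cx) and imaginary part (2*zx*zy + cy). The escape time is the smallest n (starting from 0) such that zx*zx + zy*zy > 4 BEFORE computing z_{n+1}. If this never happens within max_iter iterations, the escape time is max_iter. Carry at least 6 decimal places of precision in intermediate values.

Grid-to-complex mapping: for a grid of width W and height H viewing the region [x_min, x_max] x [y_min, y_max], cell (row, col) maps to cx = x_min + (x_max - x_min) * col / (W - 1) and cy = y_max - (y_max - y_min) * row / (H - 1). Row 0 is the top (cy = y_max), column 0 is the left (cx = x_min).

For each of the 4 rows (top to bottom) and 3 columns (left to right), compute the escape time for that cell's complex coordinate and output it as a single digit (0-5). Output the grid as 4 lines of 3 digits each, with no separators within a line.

(row=0, col=0): c = -2.0000 + 0.4600i → escape time 1
(row=0, col=1): c = -1.3300 + 0.4600i → escape time 4
(row=0, col=2): c = -0.6600 + 0.4600i → escape time 5
(row=1, col=0): c = -2.0000 + 0.2533i → escape time 1
(row=1, col=1): c = -1.3300 + 0.2533i → escape time 5
(row=1, col=2): c = -0.6600 + 0.2533i → escape time 5
(row=2, col=0): c = -2.0000 + 0.0467i → escape time 1
(row=2, col=1): c = -1.3300 + 0.0467i → escape time 5
(row=2, col=2): c = -0.6600 + 0.0467i → escape time 5
(row=3, col=0): c = -2.0000 + -0.1600i → escape time 1
(row=3, col=1): c = -1.3300 + -0.1600i → escape time 5
(row=3, col=2): c = -0.6600 + -0.1600i → escape time 5

Answer: 145
155
155
155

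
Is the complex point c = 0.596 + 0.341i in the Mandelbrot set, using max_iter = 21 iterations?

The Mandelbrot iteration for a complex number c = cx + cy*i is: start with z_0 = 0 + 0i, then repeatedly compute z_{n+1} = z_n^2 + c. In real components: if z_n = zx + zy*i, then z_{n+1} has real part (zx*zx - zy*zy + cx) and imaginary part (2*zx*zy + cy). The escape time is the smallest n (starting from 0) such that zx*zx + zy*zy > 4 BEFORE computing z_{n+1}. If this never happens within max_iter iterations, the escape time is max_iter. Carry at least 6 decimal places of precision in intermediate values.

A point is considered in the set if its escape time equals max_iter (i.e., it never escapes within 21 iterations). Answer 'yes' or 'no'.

Answer: no

Derivation:
z_0 = 0 + 0i, c = 0.5960 + 0.3410i
Iter 1: z = 0.5960 + 0.3410i, |z|^2 = 0.4715
Iter 2: z = 0.8349 + 0.7475i, |z|^2 = 1.2558
Iter 3: z = 0.7344 + 1.5892i, |z|^2 = 3.0648
Iter 4: z = -1.3902 + 2.6752i, |z|^2 = 9.0892
Escaped at iteration 4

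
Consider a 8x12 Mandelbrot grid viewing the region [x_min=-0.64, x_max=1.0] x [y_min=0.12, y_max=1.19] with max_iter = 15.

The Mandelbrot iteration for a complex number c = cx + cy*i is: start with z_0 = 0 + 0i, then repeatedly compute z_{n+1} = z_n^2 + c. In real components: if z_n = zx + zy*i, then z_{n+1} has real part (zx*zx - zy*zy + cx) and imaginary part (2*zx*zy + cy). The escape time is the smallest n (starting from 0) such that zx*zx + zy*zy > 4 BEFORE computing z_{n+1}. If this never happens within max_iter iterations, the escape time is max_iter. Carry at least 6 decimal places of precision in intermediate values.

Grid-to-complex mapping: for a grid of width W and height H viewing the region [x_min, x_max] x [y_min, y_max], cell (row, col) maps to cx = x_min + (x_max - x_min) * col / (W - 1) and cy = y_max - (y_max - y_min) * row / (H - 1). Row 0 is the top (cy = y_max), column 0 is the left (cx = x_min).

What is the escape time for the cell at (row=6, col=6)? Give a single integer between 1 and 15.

z_0 = 0 + 0i, c = 0.7657 + 0.6064i
Iter 1: z = 0.7657 + 0.6064i, |z|^2 = 0.9540
Iter 2: z = 0.9844 + 1.5350i, |z|^2 = 3.3251
Iter 3: z = -0.6215 + 3.6283i, |z|^2 = 13.5505
Escaped at iteration 3

Answer: 3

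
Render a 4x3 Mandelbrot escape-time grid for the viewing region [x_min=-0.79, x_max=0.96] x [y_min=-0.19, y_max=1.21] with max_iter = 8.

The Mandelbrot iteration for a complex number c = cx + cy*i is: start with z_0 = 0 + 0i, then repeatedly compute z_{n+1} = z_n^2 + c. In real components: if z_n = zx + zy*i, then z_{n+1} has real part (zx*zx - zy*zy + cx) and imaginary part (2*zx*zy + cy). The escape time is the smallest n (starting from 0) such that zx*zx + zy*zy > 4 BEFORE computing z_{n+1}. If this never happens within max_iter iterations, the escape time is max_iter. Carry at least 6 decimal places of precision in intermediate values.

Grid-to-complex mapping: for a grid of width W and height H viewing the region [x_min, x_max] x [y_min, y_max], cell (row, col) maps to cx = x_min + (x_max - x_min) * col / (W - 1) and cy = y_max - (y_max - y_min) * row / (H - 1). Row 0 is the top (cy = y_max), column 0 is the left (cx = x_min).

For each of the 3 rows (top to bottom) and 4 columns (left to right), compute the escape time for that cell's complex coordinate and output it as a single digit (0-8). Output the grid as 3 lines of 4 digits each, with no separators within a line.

(row=0, col=0): c = -0.7900 + 1.2100i → escape time 3
(row=0, col=1): c = -0.2067 + 1.2100i → escape time 3
(row=0, col=2): c = 0.3767 + 1.2100i → escape time 2
(row=0, col=3): c = 0.9600 + 1.2100i → escape time 2
(row=1, col=0): c = -0.7900 + 0.5100i → escape time 6
(row=1, col=1): c = -0.2067 + 0.5100i → escape time 8
(row=1, col=2): c = 0.3767 + 0.5100i → escape time 8
(row=1, col=3): c = 0.9600 + 0.5100i → escape time 2
(row=2, col=0): c = -0.7900 + -0.1900i → escape time 8
(row=2, col=1): c = -0.2067 + -0.1900i → escape time 8
(row=2, col=2): c = 0.3767 + -0.1900i → escape time 8
(row=2, col=3): c = 0.9600 + -0.1900i → escape time 3

Answer: 3322
6882
8883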